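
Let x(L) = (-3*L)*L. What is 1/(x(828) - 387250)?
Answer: -1/2444002 ≈ -4.0916e-7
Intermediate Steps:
x(L) = -3*L**2
1/(x(828) - 387250) = 1/(-3*828**2 - 387250) = 1/(-3*685584 - 387250) = 1/(-2056752 - 387250) = 1/(-2444002) = -1/2444002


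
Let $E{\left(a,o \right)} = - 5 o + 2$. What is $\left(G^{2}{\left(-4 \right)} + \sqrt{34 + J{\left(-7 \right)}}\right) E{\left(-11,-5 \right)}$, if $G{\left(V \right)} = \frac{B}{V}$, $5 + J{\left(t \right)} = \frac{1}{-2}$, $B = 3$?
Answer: $\frac{243}{16} + \frac{27 \sqrt{114}}{2} \approx 159.33$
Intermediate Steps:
$J{\left(t \right)} = - \frac{11}{2}$ ($J{\left(t \right)} = -5 + \frac{1}{-2} = -5 - \frac{1}{2} = - \frac{11}{2}$)
$E{\left(a,o \right)} = 2 - 5 o$
$G{\left(V \right)} = \frac{3}{V}$
$\left(G^{2}{\left(-4 \right)} + \sqrt{34 + J{\left(-7 \right)}}\right) E{\left(-11,-5 \right)} = \left(\left(\frac{3}{-4}\right)^{2} + \sqrt{34 - \frac{11}{2}}\right) \left(2 - -25\right) = \left(\left(3 \left(- \frac{1}{4}\right)\right)^{2} + \sqrt{\frac{57}{2}}\right) \left(2 + 25\right) = \left(\left(- \frac{3}{4}\right)^{2} + \frac{\sqrt{114}}{2}\right) 27 = \left(\frac{9}{16} + \frac{\sqrt{114}}{2}\right) 27 = \frac{243}{16} + \frac{27 \sqrt{114}}{2}$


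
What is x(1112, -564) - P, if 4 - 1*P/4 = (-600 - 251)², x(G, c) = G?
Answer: 2897900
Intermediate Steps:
P = -2896788 (P = 16 - 4*(-600 - 251)² = 16 - 4*(-851)² = 16 - 4*724201 = 16 - 2896804 = -2896788)
x(1112, -564) - P = 1112 - 1*(-2896788) = 1112 + 2896788 = 2897900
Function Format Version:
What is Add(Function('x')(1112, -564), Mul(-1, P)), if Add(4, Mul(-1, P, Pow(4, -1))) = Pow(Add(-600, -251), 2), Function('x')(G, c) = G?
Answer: 2897900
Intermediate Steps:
P = -2896788 (P = Add(16, Mul(-4, Pow(Add(-600, -251), 2))) = Add(16, Mul(-4, Pow(-851, 2))) = Add(16, Mul(-4, 724201)) = Add(16, -2896804) = -2896788)
Add(Function('x')(1112, -564), Mul(-1, P)) = Add(1112, Mul(-1, -2896788)) = Add(1112, 2896788) = 2897900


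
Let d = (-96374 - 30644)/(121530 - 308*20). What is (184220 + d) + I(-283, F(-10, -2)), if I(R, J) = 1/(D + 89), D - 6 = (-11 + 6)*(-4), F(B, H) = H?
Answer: 48882671386/265351 ≈ 1.8422e+5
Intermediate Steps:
d = -63509/57685 (d = -127018/(121530 - 6160) = -127018/115370 = -127018*1/115370 = -63509/57685 ≈ -1.1010)
D = 26 (D = 6 + (-11 + 6)*(-4) = 6 - 5*(-4) = 6 + 20 = 26)
I(R, J) = 1/115 (I(R, J) = 1/(26 + 89) = 1/115)
(184220 + d) + I(-283, F(-10, -2)) = (184220 - 63509/57685) + 1/115 = 10626667191/57685 + 1/115 = 48882671386/265351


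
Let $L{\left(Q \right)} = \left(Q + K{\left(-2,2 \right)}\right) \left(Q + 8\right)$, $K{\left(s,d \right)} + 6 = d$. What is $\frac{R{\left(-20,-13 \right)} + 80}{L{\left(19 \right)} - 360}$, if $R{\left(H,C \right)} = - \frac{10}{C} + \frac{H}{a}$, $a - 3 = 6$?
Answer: $\frac{1838}{1053} \approx 1.7455$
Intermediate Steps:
$a = 9$ ($a = 3 + 6 = 9$)
$K{\left(s,d \right)} = -6 + d$
$R{\left(H,C \right)} = - \frac{10}{C} + \frac{H}{9}$
$L{\left(Q \right)} = \left(-4 + Q\right) \left(8 + Q\right)$ ($L{\left(Q \right)} = \left(Q + \left(-6 + 2\right)\right) \left(Q + 8\right) = \left(Q - 4\right) \left(8 + Q\right) = \left(-4 + Q\right) \left(8 + Q\right)$)
$\frac{R{\left(-20,-13 \right)} + 80}{L{\left(19 \right)} - 360} = \frac{\left(- \frac{10}{-13} + \frac{1}{9} \left(-20\right)\right) + 80}{\left(-32 + 19^{2} + 4 \cdot 19\right) - 360} = \frac{\left(\left(-10\right) \left(- \frac{1}{13}\right) - \frac{20}{9}\right) + 80}{\left(-32 + 361 + 76\right) - 360} = \frac{\left(\frac{10}{13} - \frac{20}{9}\right) + 80}{405 - 360} = \frac{- \frac{170}{117} + 80}{45} = \frac{9190}{117} \cdot \frac{1}{45} = \frac{1838}{1053}$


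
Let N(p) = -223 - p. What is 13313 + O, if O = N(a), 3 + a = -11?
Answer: 13104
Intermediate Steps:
a = -14 (a = -3 - 11 = -14)
O = -209 (O = -223 - 1*(-14) = -223 + 14 = -209)
13313 + O = 13313 - 209 = 13104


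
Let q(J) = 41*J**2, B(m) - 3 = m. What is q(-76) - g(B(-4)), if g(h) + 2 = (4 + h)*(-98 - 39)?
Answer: 237229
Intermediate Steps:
B(m) = 3 + m
g(h) = -550 - 137*h (g(h) = -2 + (4 + h)*(-98 - 39) = -2 + (4 + h)*(-137) = -2 + (-548 - 137*h) = -550 - 137*h)
q(-76) - g(B(-4)) = 41*(-76)**2 - (-550 - 137*(3 - 4)) = 41*5776 - (-550 - 137*(-1)) = 236816 - (-550 + 137) = 236816 - 1*(-413) = 236816 + 413 = 237229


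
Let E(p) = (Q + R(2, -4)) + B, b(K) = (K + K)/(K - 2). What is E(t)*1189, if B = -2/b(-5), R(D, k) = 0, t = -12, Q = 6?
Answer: 27347/5 ≈ 5469.4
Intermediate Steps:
b(K) = 2*K/(-2 + K) (b(K) = (2*K)/(-2 + K) = 2*K/(-2 + K))
B = -7/5 (B = -2/(2*(-5)/(-2 - 5)) = -2/(2*(-5)/(-7)) = -2/(2*(-5)*(-⅐)) = -2/10/7 = -2*7/10 = -7/5 ≈ -1.4000)
E(p) = 23/5 (E(p) = (6 + 0) - 7/5 = 6 - 7/5 = 23/5)
E(t)*1189 = (23/5)*1189 = 27347/5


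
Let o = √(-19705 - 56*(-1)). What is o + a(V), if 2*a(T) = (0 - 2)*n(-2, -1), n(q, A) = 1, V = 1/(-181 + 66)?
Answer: -1 + 7*I*√401 ≈ -1.0 + 140.17*I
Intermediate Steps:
V = -1/115 (V = 1/(-115) = -1/115 ≈ -0.0086956)
a(T) = -1 (a(T) = ((0 - 2)*1)/2 = (-2*1)/2 = (½)*(-2) = -1)
o = 7*I*√401 (o = √(-19705 + 56) = √(-19649) = 7*I*√401 ≈ 140.17*I)
o + a(V) = 7*I*√401 - 1 = -1 + 7*I*√401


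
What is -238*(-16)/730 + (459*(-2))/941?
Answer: 1456594/343465 ≈ 4.2409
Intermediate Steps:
-238*(-16)/730 + (459*(-2))/941 = 3808*(1/730) - 918*1/941 = 1904/365 - 918/941 = 1456594/343465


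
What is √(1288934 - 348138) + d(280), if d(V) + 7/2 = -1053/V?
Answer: -2033/280 + 2*√235199 ≈ 962.69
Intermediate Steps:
d(V) = -7/2 - 1053/V
√(1288934 - 348138) + d(280) = √(1288934 - 348138) + (-7/2 - 1053/280) = √940796 + (-7/2 - 1053*1/280) = 2*√235199 + (-7/2 - 1053/280) = 2*√235199 - 2033/280 = -2033/280 + 2*√235199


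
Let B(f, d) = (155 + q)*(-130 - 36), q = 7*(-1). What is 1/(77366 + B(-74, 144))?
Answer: 1/52798 ≈ 1.8940e-5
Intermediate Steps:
q = -7
B(f, d) = -24568 (B(f, d) = (155 - 7)*(-130 - 36) = 148*(-166) = -24568)
1/(77366 + B(-74, 144)) = 1/(77366 - 24568) = 1/52798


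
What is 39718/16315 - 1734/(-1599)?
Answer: 2353828/668915 ≈ 3.5189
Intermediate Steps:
39718/16315 - 1734/(-1599) = 39718*(1/16315) - 1734*(-1/1599) = 39718/16315 + 578/533 = 2353828/668915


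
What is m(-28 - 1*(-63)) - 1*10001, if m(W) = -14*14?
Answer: -10197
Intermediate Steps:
m(W) = -196
m(-28 - 1*(-63)) - 1*10001 = -196 - 1*10001 = -196 - 10001 = -10197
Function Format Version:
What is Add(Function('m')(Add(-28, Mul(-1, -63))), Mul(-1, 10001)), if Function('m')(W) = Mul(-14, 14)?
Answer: -10197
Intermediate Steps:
Function('m')(W) = -196
Add(Function('m')(Add(-28, Mul(-1, -63))), Mul(-1, 10001)) = Add(-196, Mul(-1, 10001)) = Add(-196, -10001) = -10197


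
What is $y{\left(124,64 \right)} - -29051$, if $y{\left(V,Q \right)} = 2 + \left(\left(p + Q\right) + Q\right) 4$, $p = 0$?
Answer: $29565$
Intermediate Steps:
$y{\left(V,Q \right)} = 2 + 8 Q$ ($y{\left(V,Q \right)} = 2 + \left(\left(0 + Q\right) + Q\right) 4 = 2 + \left(Q + Q\right) 4 = 2 + 2 Q 4 = 2 + 8 Q$)
$y{\left(124,64 \right)} - -29051 = \left(2 + 8 \cdot 64\right) - -29051 = \left(2 + 512\right) + 29051 = 514 + 29051 = 29565$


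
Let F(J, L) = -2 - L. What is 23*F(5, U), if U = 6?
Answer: -184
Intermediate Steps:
23*F(5, U) = 23*(-2 - 1*6) = 23*(-2 - 6) = 23*(-8) = -184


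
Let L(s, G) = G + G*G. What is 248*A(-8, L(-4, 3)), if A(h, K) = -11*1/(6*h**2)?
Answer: -341/48 ≈ -7.1042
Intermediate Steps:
L(s, G) = G + G**2
A(h, K) = -11/(6*h**2) (A(h, K) = -11*1/(6*h**2) = -11/(6*h**2))
248*A(-8, L(-4, 3)) = 248*(-11/6/(-8)**2) = 248*(-11/6*1/64) = 248*(-11/384) = -341/48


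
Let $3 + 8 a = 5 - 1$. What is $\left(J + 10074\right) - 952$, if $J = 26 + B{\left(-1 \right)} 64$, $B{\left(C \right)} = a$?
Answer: $9156$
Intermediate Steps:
$a = \frac{1}{8}$ ($a = - \frac{3}{8} + \frac{5 - 1}{8} = - \frac{3}{8} + \frac{1}{8} \cdot 4 = - \frac{3}{8} + \frac{1}{2} = \frac{1}{8} \approx 0.125$)
$B{\left(C \right)} = \frac{1}{8}$
$J = 34$ ($J = 26 + \frac{1}{8} \cdot 64 = 26 + 8 = 34$)
$\left(J + 10074\right) - 952 = \left(34 + 10074\right) - 952 = 10108 - 952 = 9156$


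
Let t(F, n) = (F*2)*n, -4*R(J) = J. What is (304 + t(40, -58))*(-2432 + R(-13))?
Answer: 10531060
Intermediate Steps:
R(J) = -J/4
t(F, n) = 2*F*n (t(F, n) = (2*F)*n = 2*F*n)
(304 + t(40, -58))*(-2432 + R(-13)) = (304 + 2*40*(-58))*(-2432 - 1/4*(-13)) = (304 - 4640)*(-2432 + 13/4) = -4336*(-9715/4) = 10531060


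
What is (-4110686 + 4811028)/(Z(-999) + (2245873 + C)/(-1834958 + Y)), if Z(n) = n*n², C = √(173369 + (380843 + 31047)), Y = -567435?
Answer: -4029904409596752999597766880/5736949641487496662539384765141 + 1682496718406*√585259/5736949641487496662539384765141 ≈ -0.00070245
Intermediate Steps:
C = √585259 (C = √(173369 + 411890) = √585259 ≈ 765.02)
Z(n) = n³
(-4110686 + 4811028)/(Z(-999) + (2245873 + C)/(-1834958 + Y)) = (-4110686 + 4811028)/((-999)³ + (2245873 + √585259)/(-1834958 - 567435)) = 700342/(-997002999 + (2245873 + √585259)/(-2402393)) = 700342/(-997002999 + (2245873 + √585259)*(-1/2402393)) = 700342/(-997002999 + (-320839/343199 - √585259/2402393)) = 700342/(-342170432574640/343199 - √585259/2402393)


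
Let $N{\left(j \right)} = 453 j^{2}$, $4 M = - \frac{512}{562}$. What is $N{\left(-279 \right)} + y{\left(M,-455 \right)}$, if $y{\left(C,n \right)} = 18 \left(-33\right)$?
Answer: $35261379$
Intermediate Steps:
$M = - \frac{64}{281}$ ($M = \frac{\left(-512\right) \frac{1}{562}}{4} = \frac{1}{4} \left(- \frac{256}{281}\right) = - \frac{64}{281} \approx -0.22776$)
$y{\left(C,n \right)} = -594$
$N{\left(-279 \right)} + y{\left(M,-455 \right)} = 453 \left(-279\right)^{2} - 594 = 453 \cdot 77841 - 594 = 35261973 - 594 = 35261379$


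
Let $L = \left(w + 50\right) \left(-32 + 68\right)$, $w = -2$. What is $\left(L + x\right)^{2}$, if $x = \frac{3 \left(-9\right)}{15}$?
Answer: $\frac{74494161}{25} \approx 2.9798 \cdot 10^{6}$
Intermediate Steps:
$x = - \frac{9}{5}$ ($x = \left(-27\right) \frac{1}{15} = - \frac{9}{5} \approx -1.8$)
$L = 1728$ ($L = \left(-2 + 50\right) \left(-32 + 68\right) = 48 \cdot 36 = 1728$)
$\left(L + x\right)^{2} = \left(1728 - \frac{9}{5}\right)^{2} = \left(\frac{8631}{5}\right)^{2} = \frac{74494161}{25}$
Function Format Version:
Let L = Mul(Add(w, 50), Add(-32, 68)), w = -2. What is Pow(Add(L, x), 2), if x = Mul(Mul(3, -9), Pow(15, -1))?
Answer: Rational(74494161, 25) ≈ 2.9798e+6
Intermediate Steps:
x = Rational(-9, 5) (x = Mul(-27, Rational(1, 15)) = Rational(-9, 5) ≈ -1.8000)
L = 1728 (L = Mul(Add(-2, 50), Add(-32, 68)) = Mul(48, 36) = 1728)
Pow(Add(L, x), 2) = Pow(Add(1728, Rational(-9, 5)), 2) = Pow(Rational(8631, 5), 2) = Rational(74494161, 25)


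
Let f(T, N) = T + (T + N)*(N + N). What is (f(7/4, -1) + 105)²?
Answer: 177241/16 ≈ 11078.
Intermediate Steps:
f(T, N) = T + 2*N*(N + T) (f(T, N) = T + (N + T)*(2*N) = T + 2*N*(N + T))
(f(7/4, -1) + 105)² = ((7/4 + 2*(-1)² + 2*(-1)*(7/4)) + 105)² = ((7*(¼) + 2*1 + 2*(-1)*(7*(¼))) + 105)² = ((7/4 + 2 + 2*(-1)*(7/4)) + 105)² = ((7/4 + 2 - 7/2) + 105)² = (¼ + 105)² = (421/4)² = 177241/16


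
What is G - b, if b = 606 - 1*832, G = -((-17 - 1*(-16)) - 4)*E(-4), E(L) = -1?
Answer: 221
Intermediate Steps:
G = -5 (G = -((-17 - 1*(-16)) - 4)*(-1) = -((-17 + 16) - 4)*(-1) = -(-1 - 4)*(-1) = -(-5)*(-1) = -1*5 = -5)
b = -226 (b = 606 - 832 = -226)
G - b = -5 - 1*(-226) = -5 + 226 = 221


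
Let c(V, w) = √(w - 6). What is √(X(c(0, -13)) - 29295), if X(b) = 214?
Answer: I*√29081 ≈ 170.53*I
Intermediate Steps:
c(V, w) = √(-6 + w)
√(X(c(0, -13)) - 29295) = √(214 - 29295) = √(-29081) = I*√29081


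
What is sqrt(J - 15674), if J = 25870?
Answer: 2*sqrt(2549) ≈ 100.98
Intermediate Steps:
sqrt(J - 15674) = sqrt(25870 - 15674) = sqrt(10196) = 2*sqrt(2549)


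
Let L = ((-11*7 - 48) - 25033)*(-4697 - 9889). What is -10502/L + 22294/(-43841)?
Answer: -584381857361/1149118292322 ≈ -0.50855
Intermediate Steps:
L = 366954588 (L = ((-77 - 48) - 25033)*(-14586) = (-125 - 25033)*(-14586) = -25158*(-14586) = 366954588)
-10502/L + 22294/(-43841) = -10502/366954588 + 22294/(-43841) = -10502*1/366954588 + 22294*(-1/43841) = -5251/183477294 - 22294/43841 = -584381857361/1149118292322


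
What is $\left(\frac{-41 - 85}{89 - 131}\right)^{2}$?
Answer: $9$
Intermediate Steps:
$\left(\frac{-41 - 85}{89 - 131}\right)^{2} = \left(- \frac{126}{-42}\right)^{2} = \left(\left(-126\right) \left(- \frac{1}{42}\right)\right)^{2} = 3^{2} = 9$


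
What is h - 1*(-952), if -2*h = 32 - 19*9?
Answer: 2043/2 ≈ 1021.5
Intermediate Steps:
h = 139/2 (h = -(32 - 19*9)/2 = -(32 - 171)/2 = -½*(-139) = 139/2 ≈ 69.500)
h - 1*(-952) = 139/2 - 1*(-952) = 139/2 + 952 = 2043/2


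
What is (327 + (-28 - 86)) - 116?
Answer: 97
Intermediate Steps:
(327 + (-28 - 86)) - 116 = (327 - 114) - 116 = 213 - 116 = 97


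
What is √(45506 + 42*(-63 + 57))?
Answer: 11*√374 ≈ 212.73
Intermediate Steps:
√(45506 + 42*(-63 + 57)) = √(45506 + 42*(-6)) = √(45506 - 252) = √45254 = 11*√374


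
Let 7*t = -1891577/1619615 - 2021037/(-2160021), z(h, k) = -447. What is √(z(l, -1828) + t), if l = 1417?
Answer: I*√29787417816239809986262636865/8162938961135 ≈ 21.143*I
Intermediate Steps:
t = -270848067454/8162938961135 (t = (-1891577/1619615 - 2021037/(-2160021))/7 = (-1891577*1/1619615 - 2021037*(-1/2160021))/7 = (-1891577/1619615 + 673679/720007)/7 = (⅐)*(-270848067454/1166134137305) = -270848067454/8162938961135 ≈ -0.033180)
√(z(l, -1828) + t) = √(-447 - 270848067454/8162938961135) = √(-3649104563694799/8162938961135) = I*√29787417816239809986262636865/8162938961135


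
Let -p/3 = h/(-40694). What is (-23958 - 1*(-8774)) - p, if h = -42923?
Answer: -617768927/40694 ≈ -15181.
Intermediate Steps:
p = -128769/40694 (p = -(-128769)/(-40694) = -(-128769)*(-1)/40694 = -3*42923/40694 = -128769/40694 ≈ -3.1643)
(-23958 - 1*(-8774)) - p = (-23958 - 1*(-8774)) - 1*(-128769/40694) = (-23958 + 8774) + 128769/40694 = -15184 + 128769/40694 = -617768927/40694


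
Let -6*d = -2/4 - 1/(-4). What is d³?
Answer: 1/13824 ≈ 7.2338e-5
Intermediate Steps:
d = 1/24 (d = -(-2/4 - 1/(-4))/6 = -(-2*¼ - 1*(-¼))/6 = -(-½ + ¼)/6 = -⅙*(-¼) = 1/24 ≈ 0.041667)
d³ = (1/24)³ = 1/13824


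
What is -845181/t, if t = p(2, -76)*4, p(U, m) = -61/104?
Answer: 21974706/61 ≈ 3.6024e+5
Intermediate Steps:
p(U, m) = -61/104 (p(U, m) = -61*1/104 = -61/104)
t = -61/26 (t = -61/104*4 = -61/26 ≈ -2.3462)
-845181/t = -845181/(-61/26) = -845181*(-26/61) = 21974706/61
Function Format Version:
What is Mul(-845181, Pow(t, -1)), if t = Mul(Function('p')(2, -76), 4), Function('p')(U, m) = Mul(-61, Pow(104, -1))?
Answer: Rational(21974706, 61) ≈ 3.6024e+5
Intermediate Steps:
Function('p')(U, m) = Rational(-61, 104) (Function('p')(U, m) = Mul(-61, Rational(1, 104)) = Rational(-61, 104))
t = Rational(-61, 26) (t = Mul(Rational(-61, 104), 4) = Rational(-61, 26) ≈ -2.3462)
Mul(-845181, Pow(t, -1)) = Mul(-845181, Pow(Rational(-61, 26), -1)) = Mul(-845181, Rational(-26, 61)) = Rational(21974706, 61)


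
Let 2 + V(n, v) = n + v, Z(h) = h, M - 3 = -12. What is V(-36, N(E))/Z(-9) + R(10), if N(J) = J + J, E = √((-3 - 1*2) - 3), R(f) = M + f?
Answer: 47/9 - 4*I*√2/9 ≈ 5.2222 - 0.62854*I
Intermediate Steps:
M = -9 (M = 3 - 12 = -9)
R(f) = -9 + f
E = 2*I*√2 (E = √((-3 - 2) - 3) = √(-5 - 3) = √(-8) = 2*I*√2 ≈ 2.8284*I)
N(J) = 2*J
V(n, v) = -2 + n + v (V(n, v) = -2 + (n + v) = -2 + n + v)
V(-36, N(E))/Z(-9) + R(10) = (-2 - 36 + 2*(2*I*√2))/(-9) + (-9 + 10) = (-2 - 36 + 4*I*√2)*(-⅑) + 1 = (-38 + 4*I*√2)*(-⅑) + 1 = (38/9 - 4*I*√2/9) + 1 = 47/9 - 4*I*√2/9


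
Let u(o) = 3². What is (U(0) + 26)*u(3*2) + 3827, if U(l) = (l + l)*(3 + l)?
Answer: 4061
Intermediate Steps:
u(o) = 9
U(l) = 2*l*(3 + l) (U(l) = (2*l)*(3 + l) = 2*l*(3 + l))
(U(0) + 26)*u(3*2) + 3827 = (2*0*(3 + 0) + 26)*9 + 3827 = (2*0*3 + 26)*9 + 3827 = (0 + 26)*9 + 3827 = 26*9 + 3827 = 234 + 3827 = 4061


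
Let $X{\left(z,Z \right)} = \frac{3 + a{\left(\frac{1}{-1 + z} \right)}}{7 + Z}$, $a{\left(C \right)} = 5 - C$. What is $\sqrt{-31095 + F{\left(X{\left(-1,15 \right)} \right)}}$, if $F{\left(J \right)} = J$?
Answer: $\frac{i \sqrt{15049793}}{22} \approx 176.34 i$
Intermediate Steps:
$X{\left(z,Z \right)} = \frac{8 - \frac{1}{-1 + z}}{7 + Z}$ ($X{\left(z,Z \right)} = \frac{3 + \left(5 - \frac{1}{-1 + z}\right)}{7 + Z} = \frac{8 - \frac{1}{-1 + z}}{7 + Z}$)
$\sqrt{-31095 + F{\left(X{\left(-1,15 \right)} \right)}} = \sqrt{-31095 + \frac{-9 + 8 \left(-1\right)}{\left(-1 - 1\right) \left(7 + 15\right)}} = \sqrt{-31095 + \frac{-9 - 8}{\left(-2\right) 22}} = \sqrt{-31095 - \frac{1}{44} \left(-17\right)} = \sqrt{-31095 + \frac{17}{44}} = \sqrt{- \frac{1368163}{44}} = \frac{i \sqrt{15049793}}{22}$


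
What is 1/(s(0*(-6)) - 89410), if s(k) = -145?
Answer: -1/89555 ≈ -1.1166e-5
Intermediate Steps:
1/(s(0*(-6)) - 89410) = 1/(-145 - 89410) = 1/(-89555) = -1/89555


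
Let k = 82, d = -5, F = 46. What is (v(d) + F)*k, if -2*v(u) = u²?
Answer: 2747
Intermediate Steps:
v(u) = -u²/2
(v(d) + F)*k = (-½*(-5)² + 46)*82 = (-½*25 + 46)*82 = (-25/2 + 46)*82 = (67/2)*82 = 2747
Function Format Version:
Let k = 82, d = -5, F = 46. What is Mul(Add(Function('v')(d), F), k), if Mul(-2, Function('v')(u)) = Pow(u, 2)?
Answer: 2747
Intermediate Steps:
Function('v')(u) = Mul(Rational(-1, 2), Pow(u, 2))
Mul(Add(Function('v')(d), F), k) = Mul(Add(Mul(Rational(-1, 2), Pow(-5, 2)), 46), 82) = Mul(Add(Mul(Rational(-1, 2), 25), 46), 82) = Mul(Add(Rational(-25, 2), 46), 82) = Mul(Rational(67, 2), 82) = 2747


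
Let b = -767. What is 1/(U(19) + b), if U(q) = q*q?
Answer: -1/406 ≈ -0.0024631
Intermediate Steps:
U(q) = q²
1/(U(19) + b) = 1/(19² - 767) = 1/(361 - 767) = 1/(-406) = -1/406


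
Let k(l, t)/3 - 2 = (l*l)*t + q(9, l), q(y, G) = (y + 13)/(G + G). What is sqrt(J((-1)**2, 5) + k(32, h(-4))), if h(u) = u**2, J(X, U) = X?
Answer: 11*sqrt(26002)/8 ≈ 221.72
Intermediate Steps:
q(y, G) = (13 + y)/(2*G) (q(y, G) = (13 + y)/((2*G)) = (13 + y)*(1/(2*G)) = (13 + y)/(2*G))
k(l, t) = 6 + 33/l + 3*t*l**2 (k(l, t) = 6 + 3*((l*l)*t + (13 + 9)/(2*l)) = 6 + 3*(l**2*t + (1/2)*22/l) = 6 + 3*(t*l**2 + 11/l) = 6 + 3*(11/l + t*l**2) = 6 + (33/l + 3*t*l**2) = 6 + 33/l + 3*t*l**2)
sqrt(J((-1)**2, 5) + k(32, h(-4))) = sqrt((-1)**2 + (6 + 33/32 + 3*(-4)**2*32**2)) = sqrt(1 + (6 + 33*(1/32) + 3*16*1024)) = sqrt(1 + (6 + 33/32 + 49152)) = sqrt(1 + 1573089/32) = sqrt(1573121/32) = 11*sqrt(26002)/8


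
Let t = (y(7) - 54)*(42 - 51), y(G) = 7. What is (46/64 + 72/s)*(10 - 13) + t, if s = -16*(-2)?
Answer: 13251/32 ≈ 414.09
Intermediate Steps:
s = 32
t = 423 (t = (7 - 54)*(42 - 51) = -47*(-9) = 423)
(46/64 + 72/s)*(10 - 13) + t = (46/64 + 72/32)*(10 - 13) + 423 = (46*(1/64) + 72*(1/32))*(-3) + 423 = (23/32 + 9/4)*(-3) + 423 = (95/32)*(-3) + 423 = -285/32 + 423 = 13251/32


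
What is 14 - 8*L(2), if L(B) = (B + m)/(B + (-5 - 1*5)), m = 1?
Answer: 17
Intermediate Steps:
L(B) = (1 + B)/(-10 + B) (L(B) = (B + 1)/(B + (-5 - 1*5)) = (1 + B)/(B + (-5 - 5)) = (1 + B)/(B - 10) = (1 + B)/(-10 + B))
14 - 8*L(2) = 14 - 8*(1 + 2)/(-10 + 2) = 14 - 8*3/(-8) = 14 - 8*(-⅛*3) = 14 - 8*(-3)/8 = 14 - 2*(-3/2) = 14 + 3 = 17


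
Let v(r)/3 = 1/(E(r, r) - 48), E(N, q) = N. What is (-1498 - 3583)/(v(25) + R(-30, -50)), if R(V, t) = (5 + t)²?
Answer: -116863/46572 ≈ -2.5093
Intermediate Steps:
v(r) = 3/(-48 + r) (v(r) = 3/(r - 48) = 3/(-48 + r))
(-1498 - 3583)/(v(25) + R(-30, -50)) = (-1498 - 3583)/(3/(-48 + 25) + (5 - 50)²) = -5081/(3/(-23) + (-45)²) = -5081/(3*(-1/23) + 2025) = -5081/(-3/23 + 2025) = -5081/46572/23 = -5081*23/46572 = -116863/46572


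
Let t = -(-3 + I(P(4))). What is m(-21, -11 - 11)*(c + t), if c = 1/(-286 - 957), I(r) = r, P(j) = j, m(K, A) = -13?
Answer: 16172/1243 ≈ 13.010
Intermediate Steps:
c = -1/1243 (c = 1/(-1243) = -1/1243 ≈ -0.00080451)
t = -1 (t = -(-3 + 4) = -1*1 = -1)
m(-21, -11 - 11)*(c + t) = -13*(-1/1243 - 1) = -13*(-1244/1243) = 16172/1243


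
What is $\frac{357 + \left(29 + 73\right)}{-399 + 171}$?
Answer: $- \frac{153}{76} \approx -2.0132$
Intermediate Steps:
$\frac{357 + \left(29 + 73\right)}{-399 + 171} = \frac{357 + 102}{-228} = 459 \left(- \frac{1}{228}\right) = - \frac{153}{76}$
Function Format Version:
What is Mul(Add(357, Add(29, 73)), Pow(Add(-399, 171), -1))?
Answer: Rational(-153, 76) ≈ -2.0132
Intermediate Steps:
Mul(Add(357, Add(29, 73)), Pow(Add(-399, 171), -1)) = Mul(Add(357, 102), Pow(-228, -1)) = Mul(459, Rational(-1, 228)) = Rational(-153, 76)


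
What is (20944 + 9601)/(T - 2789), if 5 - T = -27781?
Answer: 30545/24997 ≈ 1.2219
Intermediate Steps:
T = 27786 (T = 5 - 1*(-27781) = 5 + 27781 = 27786)
(20944 + 9601)/(T - 2789) = (20944 + 9601)/(27786 - 2789) = 30545/24997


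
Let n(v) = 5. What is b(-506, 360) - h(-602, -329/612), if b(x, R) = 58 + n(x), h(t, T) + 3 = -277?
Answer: 343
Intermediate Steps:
h(t, T) = -280 (h(t, T) = -3 - 277 = -280)
b(x, R) = 63 (b(x, R) = 58 + 5 = 63)
b(-506, 360) - h(-602, -329/612) = 63 - 1*(-280) = 63 + 280 = 343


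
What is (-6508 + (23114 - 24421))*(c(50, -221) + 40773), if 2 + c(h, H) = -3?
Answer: -318601920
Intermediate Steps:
c(h, H) = -5 (c(h, H) = -2 - 3 = -5)
(-6508 + (23114 - 24421))*(c(50, -221) + 40773) = (-6508 + (23114 - 24421))*(-5 + 40773) = (-6508 - 1307)*40768 = -7815*40768 = -318601920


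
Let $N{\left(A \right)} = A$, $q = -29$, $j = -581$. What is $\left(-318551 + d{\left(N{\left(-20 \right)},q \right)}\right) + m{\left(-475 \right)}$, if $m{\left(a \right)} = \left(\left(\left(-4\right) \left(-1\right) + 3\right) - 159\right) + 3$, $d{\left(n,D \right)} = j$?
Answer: $-319281$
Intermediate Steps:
$d{\left(n,D \right)} = -581$
$m{\left(a \right)} = -149$ ($m{\left(a \right)} = \left(\left(4 + 3\right) - 159\right) + 3 = \left(7 - 159\right) + 3 = -152 + 3 = -149$)
$\left(-318551 + d{\left(N{\left(-20 \right)},q \right)}\right) + m{\left(-475 \right)} = \left(-318551 - 581\right) - 149 = -319132 - 149 = -319281$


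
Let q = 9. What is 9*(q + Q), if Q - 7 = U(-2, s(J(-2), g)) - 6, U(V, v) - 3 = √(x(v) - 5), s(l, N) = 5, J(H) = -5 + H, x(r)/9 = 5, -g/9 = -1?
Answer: 117 + 18*√10 ≈ 173.92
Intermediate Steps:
g = 9 (g = -9*(-1) = 9)
x(r) = 45 (x(r) = 9*5 = 45)
U(V, v) = 3 + 2*√10 (U(V, v) = 3 + √(45 - 5) = 3 + √40 = 3 + 2*√10)
Q = 4 + 2*√10 (Q = 7 + ((3 + 2*√10) - 6) = 7 + (-3 + 2*√10) = 4 + 2*√10 ≈ 10.325)
9*(q + Q) = 9*(9 + (4 + 2*√10)) = 9*(13 + 2*√10) = 117 + 18*√10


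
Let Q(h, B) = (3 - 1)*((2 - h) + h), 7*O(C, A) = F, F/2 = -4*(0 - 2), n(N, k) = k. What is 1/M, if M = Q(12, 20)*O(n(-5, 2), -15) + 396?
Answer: 7/2836 ≈ 0.0024683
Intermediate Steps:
F = 16 (F = 2*(-4*(0 - 2)) = 2*(-4*(-2)) = 2*8 = 16)
O(C, A) = 16/7 (O(C, A) = (1/7)*16 = 16/7)
Q(h, B) = 4 (Q(h, B) = 2*2 = 4)
M = 2836/7 (M = 4*(16/7) + 396 = 64/7 + 396 = 2836/7 ≈ 405.14)
1/M = 1/(2836/7) = 7/2836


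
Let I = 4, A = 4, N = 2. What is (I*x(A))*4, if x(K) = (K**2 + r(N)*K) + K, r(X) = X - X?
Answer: 320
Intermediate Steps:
r(X) = 0
x(K) = K + K**2 (x(K) = (K**2 + 0*K) + K = (K**2 + 0) + K = K**2 + K = K + K**2)
(I*x(A))*4 = (4*(4*(1 + 4)))*4 = (4*(4*5))*4 = (4*20)*4 = 80*4 = 320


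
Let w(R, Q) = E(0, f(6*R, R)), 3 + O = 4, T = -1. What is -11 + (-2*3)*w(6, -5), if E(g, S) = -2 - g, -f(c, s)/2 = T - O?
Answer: 1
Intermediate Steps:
O = 1 (O = -3 + 4 = 1)
f(c, s) = 4 (f(c, s) = -2*(-1 - 1*1) = -2*(-1 - 1) = -2*(-2) = 4)
w(R, Q) = -2 (w(R, Q) = -2 - 1*0 = -2 + 0 = -2)
-11 + (-2*3)*w(6, -5) = -11 - 2*3*(-2) = -11 - 6*(-2) = -11 + 12 = 1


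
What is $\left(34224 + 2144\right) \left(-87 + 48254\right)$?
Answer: $1751737456$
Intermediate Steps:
$\left(34224 + 2144\right) \left(-87 + 48254\right) = 36368 \cdot 48167 = 1751737456$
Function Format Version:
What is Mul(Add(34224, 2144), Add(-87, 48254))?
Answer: 1751737456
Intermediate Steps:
Mul(Add(34224, 2144), Add(-87, 48254)) = Mul(36368, 48167) = 1751737456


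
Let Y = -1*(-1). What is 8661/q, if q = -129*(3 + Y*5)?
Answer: -2887/344 ≈ -8.3924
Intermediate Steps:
Y = 1
q = -1032 (q = -129*(3 + 1*5) = -129*(3 + 5) = -129*8 = -1032)
8661/q = 8661/(-1032) = 8661*(-1/1032) = -2887/344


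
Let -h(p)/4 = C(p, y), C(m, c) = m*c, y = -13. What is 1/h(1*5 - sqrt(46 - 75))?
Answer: 5/2808 + I*sqrt(29)/2808 ≈ 0.0017806 + 0.0019178*I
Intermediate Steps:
C(m, c) = c*m
h(p) = 52*p (h(p) = -(-52)*p = 52*p)
1/h(1*5 - sqrt(46 - 75)) = 1/(52*(1*5 - sqrt(46 - 75))) = 1/(52*(5 - sqrt(-29))) = 1/(52*(5 - I*sqrt(29))) = 1/(260 - 52*I*sqrt(29))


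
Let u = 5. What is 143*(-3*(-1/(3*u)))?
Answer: 143/5 ≈ 28.600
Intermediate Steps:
143*(-3*(-1/(3*u))) = 143*(-3/(5*(-3))) = 143*(-3/(-15)) = 143*(-3*(-1/15)) = 143*(1/5) = 143/5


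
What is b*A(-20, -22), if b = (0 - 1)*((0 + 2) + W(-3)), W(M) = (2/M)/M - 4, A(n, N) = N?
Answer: -352/9 ≈ -39.111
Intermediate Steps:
W(M) = -4 + 2/M² (W(M) = 2/M² - 4 = -4 + 2/M²)
b = 16/9 (b = (0 - 1)*((0 + 2) + (-4 + 2/(-3)²)) = -(2 + (-4 + 2*(⅑))) = -(2 + (-4 + 2/9)) = -(2 - 34/9) = -1*(-16/9) = 16/9 ≈ 1.7778)
b*A(-20, -22) = (16/9)*(-22) = -352/9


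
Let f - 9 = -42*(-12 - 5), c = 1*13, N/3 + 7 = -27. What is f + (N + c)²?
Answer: 8644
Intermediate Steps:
N = -102 (N = -21 + 3*(-27) = -21 - 81 = -102)
c = 13
f = 723 (f = 9 - 42*(-12 - 5) = 9 - 42*(-17) = 9 + 714 = 723)
f + (N + c)² = 723 + (-102 + 13)² = 723 + (-89)² = 723 + 7921 = 8644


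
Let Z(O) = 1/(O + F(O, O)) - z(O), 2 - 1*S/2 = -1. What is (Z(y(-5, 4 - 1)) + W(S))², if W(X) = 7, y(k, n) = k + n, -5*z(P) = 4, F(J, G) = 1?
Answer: 1156/25 ≈ 46.240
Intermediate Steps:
S = 6 (S = 4 - 2*(-1) = 4 + 2 = 6)
z(P) = -⅘ (z(P) = -⅕*4 = -⅘)
Z(O) = ⅘ + 1/(1 + O) (Z(O) = 1/(O + 1) - 1*(-⅘) = 1/(1 + O) + ⅘ = ⅘ + 1/(1 + O))
(Z(y(-5, 4 - 1)) + W(S))² = ((9 + 4*(-5 + (4 - 1)))/(5*(1 + (-5 + (4 - 1)))) + 7)² = ((9 + 4*(-5 + 3))/(5*(1 + (-5 + 3))) + 7)² = ((9 + 4*(-2))/(5*(1 - 2)) + 7)² = ((⅕)*(9 - 8)/(-1) + 7)² = ((⅕)*(-1)*1 + 7)² = (-⅕ + 7)² = (34/5)² = 1156/25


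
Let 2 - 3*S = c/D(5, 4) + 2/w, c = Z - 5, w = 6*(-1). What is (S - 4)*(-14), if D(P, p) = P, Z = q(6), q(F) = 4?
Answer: 1988/45 ≈ 44.178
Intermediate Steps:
w = -6
Z = 4
c = -1 (c = 4 - 5 = -1)
S = 38/45 (S = ⅔ - (-1/5 + 2/(-6))/3 = ⅔ - (-1*⅕ + 2*(-⅙))/3 = ⅔ - (-⅕ - ⅓)/3 = ⅔ - ⅓*(-8/15) = ⅔ + 8/45 = 38/45 ≈ 0.84444)
(S - 4)*(-14) = (38/45 - 4)*(-14) = -142/45*(-14) = 1988/45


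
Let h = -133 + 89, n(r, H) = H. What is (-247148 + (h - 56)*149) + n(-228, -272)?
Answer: -262320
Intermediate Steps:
h = -44
(-247148 + (h - 56)*149) + n(-228, -272) = (-247148 + (-44 - 56)*149) - 272 = (-247148 - 100*149) - 272 = (-247148 - 14900) - 272 = -262048 - 272 = -262320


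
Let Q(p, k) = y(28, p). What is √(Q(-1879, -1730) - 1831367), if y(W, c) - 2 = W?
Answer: I*√1831337 ≈ 1353.3*I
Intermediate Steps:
y(W, c) = 2 + W
Q(p, k) = 30 (Q(p, k) = 2 + 28 = 30)
√(Q(-1879, -1730) - 1831367) = √(30 - 1831367) = √(-1831337) = I*√1831337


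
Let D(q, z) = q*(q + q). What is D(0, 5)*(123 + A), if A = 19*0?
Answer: 0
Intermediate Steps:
D(q, z) = 2*q**2 (D(q, z) = q*(2*q) = 2*q**2)
A = 0
D(0, 5)*(123 + A) = (2*0**2)*(123 + 0) = (2*0)*123 = 0*123 = 0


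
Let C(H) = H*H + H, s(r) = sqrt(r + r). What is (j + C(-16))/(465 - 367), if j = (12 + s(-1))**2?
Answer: 191/49 + 12*I*sqrt(2)/49 ≈ 3.898 + 0.34634*I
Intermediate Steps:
s(r) = sqrt(2)*sqrt(r) (s(r) = sqrt(2*r) = sqrt(2)*sqrt(r))
C(H) = H + H**2 (C(H) = H**2 + H = H + H**2)
j = (12 + I*sqrt(2))**2 (j = (12 + sqrt(2)*sqrt(-1))**2 = (12 + sqrt(2)*I)**2 = (12 + I*sqrt(2))**2 ≈ 142.0 + 33.941*I)
(j + C(-16))/(465 - 367) = ((12 + I*sqrt(2))**2 - 16*(1 - 16))/(465 - 367) = ((12 + I*sqrt(2))**2 - 16*(-15))/98 = ((12 + I*sqrt(2))**2 + 240)*(1/98) = (240 + (12 + I*sqrt(2))**2)*(1/98) = 120/49 + (12 + I*sqrt(2))**2/98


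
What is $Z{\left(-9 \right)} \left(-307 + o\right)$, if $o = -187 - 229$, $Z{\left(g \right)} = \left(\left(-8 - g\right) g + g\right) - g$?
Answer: $6507$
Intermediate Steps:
$Z{\left(g \right)} = g \left(-8 - g\right)$ ($Z{\left(g \right)} = \left(g \left(-8 - g\right) + g\right) - g = \left(g + g \left(-8 - g\right)\right) - g = g \left(-8 - g\right)$)
$o = -416$
$Z{\left(-9 \right)} \left(-307 + o\right) = \left(-1\right) \left(-9\right) \left(8 - 9\right) \left(-307 - 416\right) = \left(-1\right) \left(-9\right) \left(-1\right) \left(-723\right) = \left(-9\right) \left(-723\right) = 6507$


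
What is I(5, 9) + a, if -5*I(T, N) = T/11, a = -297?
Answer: -3268/11 ≈ -297.09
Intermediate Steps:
I(T, N) = -T/55 (I(T, N) = -T/(5*11) = -T/55)
I(5, 9) + a = -1/55*5 - 297 = -1/11 - 297 = -3268/11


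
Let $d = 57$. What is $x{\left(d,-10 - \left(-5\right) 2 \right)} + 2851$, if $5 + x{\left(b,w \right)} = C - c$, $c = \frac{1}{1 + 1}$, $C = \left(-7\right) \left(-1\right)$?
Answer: $\frac{5705}{2} \approx 2852.5$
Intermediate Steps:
$C = 7$
$c = \frac{1}{2} \approx 0.5$
$x{\left(b,w \right)} = \frac{3}{2}$ ($x{\left(b,w \right)} = -5 + \left(7 - \frac{1}{2}\right) = -5 + \frac{13}{2} = \frac{3}{2}$)
$x{\left(d,-10 - \left(-5\right) 2 \right)} + 2851 = \frac{3}{2} + 2851 = \frac{5705}{2}$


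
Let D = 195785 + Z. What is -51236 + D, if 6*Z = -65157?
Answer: 267379/2 ≈ 1.3369e+5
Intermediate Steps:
Z = -21719/2 (Z = (⅙)*(-65157) = -21719/2 ≈ -10860.)
D = 369851/2 (D = 195785 - 21719/2 = 369851/2 ≈ 1.8493e+5)
-51236 + D = -51236 + 369851/2 = 267379/2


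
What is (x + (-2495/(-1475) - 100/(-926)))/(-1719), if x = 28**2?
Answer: -107328427/234789615 ≈ -0.45713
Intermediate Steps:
x = 784
(x + (-2495/(-1475) - 100/(-926)))/(-1719) = (784 + (-2495/(-1475) - 100/(-926)))/(-1719) = (784 + (-2495*(-1/1475) - 100*(-1/926)))*(-1/1719) = (784 + (499/295 + 50/463))*(-1/1719) = (784 + 245787/136585)*(-1/1719) = (107328427/136585)*(-1/1719) = -107328427/234789615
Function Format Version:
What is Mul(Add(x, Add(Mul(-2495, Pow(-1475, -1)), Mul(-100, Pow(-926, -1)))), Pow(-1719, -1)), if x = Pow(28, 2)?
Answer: Rational(-107328427, 234789615) ≈ -0.45713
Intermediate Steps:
x = 784
Mul(Add(x, Add(Mul(-2495, Pow(-1475, -1)), Mul(-100, Pow(-926, -1)))), Pow(-1719, -1)) = Mul(Add(784, Add(Mul(-2495, Pow(-1475, -1)), Mul(-100, Pow(-926, -1)))), Pow(-1719, -1)) = Mul(Add(784, Add(Mul(-2495, Rational(-1, 1475)), Mul(-100, Rational(-1, 926)))), Rational(-1, 1719)) = Mul(Add(784, Add(Rational(499, 295), Rational(50, 463))), Rational(-1, 1719)) = Mul(Add(784, Rational(245787, 136585)), Rational(-1, 1719)) = Mul(Rational(107328427, 136585), Rational(-1, 1719)) = Rational(-107328427, 234789615)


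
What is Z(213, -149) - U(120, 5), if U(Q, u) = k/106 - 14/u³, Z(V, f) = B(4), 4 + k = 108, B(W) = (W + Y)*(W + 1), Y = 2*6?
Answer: 524242/6625 ≈ 79.131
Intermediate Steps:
Y = 12
B(W) = (1 + W)*(12 + W) (B(W) = (W + 12)*(W + 1) = (12 + W)*(1 + W) = (1 + W)*(12 + W))
k = 104 (k = -4 + 108 = 104)
Z(V, f) = 80 (Z(V, f) = 12 + 4² + 13*4 = 12 + 16 + 52 = 80)
U(Q, u) = 52/53 - 14/u³ (U(Q, u) = 104/106 - 14/u³ = 104*(1/106) - 14/u³ = 52/53 - 14/u³)
Z(213, -149) - U(120, 5) = 80 - (52/53 - 14/5³) = 80 - (52/53 - 14*1/125) = 80 - (52/53 - 14/125) = 80 - 1*5758/6625 = 80 - 5758/6625 = 524242/6625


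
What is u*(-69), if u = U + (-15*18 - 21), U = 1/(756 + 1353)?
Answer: 14115514/703 ≈ 20079.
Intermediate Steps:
U = 1/2109 ≈ 0.00047416
u = -613718/2109 (u = 1/2109 + (-15*18 - 21) = 1/2109 + (-270 - 21) = 1/2109 - 291 = -613718/2109 ≈ -291.00)
u*(-69) = -613718/2109*(-69) = 14115514/703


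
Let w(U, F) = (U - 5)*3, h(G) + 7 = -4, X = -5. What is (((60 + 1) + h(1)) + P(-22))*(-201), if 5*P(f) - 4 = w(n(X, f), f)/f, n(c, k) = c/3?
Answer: -563604/55 ≈ -10247.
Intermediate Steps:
h(G) = -11 (h(G) = -7 - 4 = -11)
n(c, k) = c/3 (n(c, k) = c*(1/3) = c/3)
w(U, F) = -15 + 3*U (w(U, F) = (-5 + U)*3 = -15 + 3*U)
P(f) = 4/5 - 4/f (P(f) = 4/5 + ((-15 + 3*((1/3)*(-5)))/f)/5 = 4/5 + ((-15 + 3*(-5/3))/f)/5 = 4/5 + ((-15 - 5)/f)/5 = 4/5 + (-20/f)/5 = 4/5 - 4/f)
(((60 + 1) + h(1)) + P(-22))*(-201) = (((60 + 1) - 11) + (4/5 - 4/(-22)))*(-201) = ((61 - 11) + (4/5 - 4*(-1/22)))*(-201) = (50 + (4/5 + 2/11))*(-201) = (50 + 54/55)*(-201) = (2804/55)*(-201) = -563604/55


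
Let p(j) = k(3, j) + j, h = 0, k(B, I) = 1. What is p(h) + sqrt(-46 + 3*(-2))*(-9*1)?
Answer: 1 - 18*I*sqrt(13) ≈ 1.0 - 64.9*I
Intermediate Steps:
p(j) = 1 + j
p(h) + sqrt(-46 + 3*(-2))*(-9*1) = (1 + 0) + sqrt(-46 + 3*(-2))*(-9*1) = 1 + sqrt(-46 - 6)*(-9) = 1 + sqrt(-52)*(-9) = 1 + (2*I*sqrt(13))*(-9) = 1 - 18*I*sqrt(13)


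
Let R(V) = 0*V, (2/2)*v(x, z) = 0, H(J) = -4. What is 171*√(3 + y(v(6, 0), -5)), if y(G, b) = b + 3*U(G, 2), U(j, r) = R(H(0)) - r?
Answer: 342*I*√2 ≈ 483.66*I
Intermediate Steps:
v(x, z) = 0
R(V) = 0
U(j, r) = -r (U(j, r) = 0 - r = -r)
y(G, b) = -6 + b (y(G, b) = b + 3*(-1*2) = b + 3*(-2) = b - 6 = -6 + b)
171*√(3 + y(v(6, 0), -5)) = 171*√(3 + (-6 - 5)) = 171*√(3 - 11) = 171*√(-8) = 171*(2*I*√2) = 342*I*√2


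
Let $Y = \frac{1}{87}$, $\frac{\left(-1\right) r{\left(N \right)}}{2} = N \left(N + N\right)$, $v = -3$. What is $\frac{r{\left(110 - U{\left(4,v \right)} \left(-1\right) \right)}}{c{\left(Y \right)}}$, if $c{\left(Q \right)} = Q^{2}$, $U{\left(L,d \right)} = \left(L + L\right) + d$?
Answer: $-400400100$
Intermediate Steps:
$U{\left(L,d \right)} = d + 2 L$ ($U{\left(L,d \right)} = 2 L + d = d + 2 L$)
$r{\left(N \right)} = - 4 N^{2}$ ($r{\left(N \right)} = - 2 N \left(N + N\right) = - 2 N 2 N = - 2 \cdot 2 N^{2} = - 4 N^{2}$)
$Y = \frac{1}{87} \approx 0.011494$
$\frac{r{\left(110 - U{\left(4,v \right)} \left(-1\right) \right)}}{c{\left(Y \right)}} = \frac{\left(-4\right) \left(110 - \left(-3 + 2 \cdot 4\right) \left(-1\right)\right)^{2}}{\left(\frac{1}{87}\right)^{2}} = - 4 \left(110 - \left(-3 + 8\right) \left(-1\right)\right)^{2} \frac{1}{\frac{1}{7569}} = - 4 \left(110 - 5 \left(-1\right)\right)^{2} \cdot 7569 = - 4 \left(110 - -5\right)^{2} \cdot 7569 = - 4 \left(110 + 5\right)^{2} \cdot 7569 = - 4 \cdot 115^{2} \cdot 7569 = \left(-4\right) 13225 \cdot 7569 = \left(-52900\right) 7569 = -400400100$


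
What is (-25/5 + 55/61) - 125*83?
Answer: -633125/61 ≈ -10379.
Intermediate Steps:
(-25/5 + 55/61) - 125*83 = (-25*⅕ + 55*(1/61)) - 10375 = (-5 + 55/61) - 10375 = -250/61 - 10375 = -633125/61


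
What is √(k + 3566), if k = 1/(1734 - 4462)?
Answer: √6634528054/1364 ≈ 59.716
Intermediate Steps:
k = -1/2728 (k = 1/(-2728) = -1/2728 ≈ -0.00036657)
√(k + 3566) = √(-1/2728 + 3566) = √(9728047/2728) = √6634528054/1364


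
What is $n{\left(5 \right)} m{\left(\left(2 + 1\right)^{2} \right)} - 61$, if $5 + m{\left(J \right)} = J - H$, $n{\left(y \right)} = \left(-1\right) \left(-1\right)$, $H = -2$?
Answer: $-55$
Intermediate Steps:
$n{\left(y \right)} = 1$
$m{\left(J \right)} = -3 + J$ ($m{\left(J \right)} = -5 + \left(J - -2\right) = -5 + \left(J + 2\right) = -5 + \left(2 + J\right) = -3 + J$)
$n{\left(5 \right)} m{\left(\left(2 + 1\right)^{2} \right)} - 61 = 1 \left(-3 + \left(2 + 1\right)^{2}\right) - 61 = 1 \left(-3 + 3^{2}\right) - 61 = 1 \left(-3 + 9\right) - 61 = 1 \cdot 6 - 61 = 6 - 61 = -55$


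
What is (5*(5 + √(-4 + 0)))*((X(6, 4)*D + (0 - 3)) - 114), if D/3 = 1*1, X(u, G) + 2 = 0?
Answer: -3075 - 1230*I ≈ -3075.0 - 1230.0*I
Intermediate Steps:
X(u, G) = -2 (X(u, G) = -2 + 0 = -2)
D = 3 (D = 3*(1*1) = 3*1 = 3)
(5*(5 + √(-4 + 0)))*((X(6, 4)*D + (0 - 3)) - 114) = (5*(5 + √(-4 + 0)))*((-2*3 + (0 - 3)) - 114) = (5*(5 + √(-4)))*((-6 - 3) - 114) = (5*(5 + 2*I))*(-9 - 114) = (25 + 10*I)*(-123) = -3075 - 1230*I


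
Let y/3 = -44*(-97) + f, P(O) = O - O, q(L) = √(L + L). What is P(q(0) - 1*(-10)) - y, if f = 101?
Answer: -13107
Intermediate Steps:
q(L) = √2*√L (q(L) = √(2*L) = √2*√L)
P(O) = 0
y = 13107 (y = 3*(-44*(-97) + 101) = 3*(4268 + 101) = 3*4369 = 13107)
P(q(0) - 1*(-10)) - y = 0 - 1*13107 = 0 - 13107 = -13107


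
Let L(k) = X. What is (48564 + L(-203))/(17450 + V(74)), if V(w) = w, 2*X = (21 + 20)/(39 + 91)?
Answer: 12626681/4556240 ≈ 2.7713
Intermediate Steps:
X = 41/260 (X = ((21 + 20)/(39 + 91))/2 = (41/130)/2 = (41*(1/130))/2 = (½)*(41/130) = 41/260 ≈ 0.15769)
L(k) = 41/260
(48564 + L(-203))/(17450 + V(74)) = (48564 + 41/260)/(17450 + 74) = (12626681/260)/17524 = (12626681/260)*(1/17524) = 12626681/4556240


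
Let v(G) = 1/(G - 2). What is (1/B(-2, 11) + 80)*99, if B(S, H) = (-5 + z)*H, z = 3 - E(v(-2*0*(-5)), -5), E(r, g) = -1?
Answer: 7911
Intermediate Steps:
v(G) = 1/(-2 + G)
z = 4 (z = 3 - 1*(-1) = 3 + 1 = 4)
B(S, H) = -H (B(S, H) = (-5 + 4)*H = -H)
(1/B(-2, 11) + 80)*99 = (1/(-1*11) + 80)*99 = (1/(-11) + 80)*99 = (-1/11 + 80)*99 = (879/11)*99 = 7911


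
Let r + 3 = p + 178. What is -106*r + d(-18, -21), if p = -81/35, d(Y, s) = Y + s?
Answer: -642029/35 ≈ -18344.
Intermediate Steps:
p = -81/35 (p = -81*1/35 = -81/35 ≈ -2.3143)
r = 6044/35 (r = -3 + (-81/35 + 178) = -3 + 6149/35 = 6044/35 ≈ 172.69)
-106*r + d(-18, -21) = -106*6044/35 + (-18 - 21) = -640664/35 - 39 = -642029/35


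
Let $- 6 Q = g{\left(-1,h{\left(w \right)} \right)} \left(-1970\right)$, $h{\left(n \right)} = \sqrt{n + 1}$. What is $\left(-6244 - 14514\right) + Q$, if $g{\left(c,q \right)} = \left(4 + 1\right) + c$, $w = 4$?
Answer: $- \frac{58334}{3} \approx -19445.0$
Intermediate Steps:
$h{\left(n \right)} = \sqrt{1 + n}$
$g{\left(c,q \right)} = 5 + c$
$Q = \frac{3940}{3}$ ($Q = - \frac{\left(5 - 1\right) \left(-1970\right)}{6} = - \frac{4 \left(-1970\right)}{6} = \left(- \frac{1}{6}\right) \left(-7880\right) = \frac{3940}{3} \approx 1313.3$)
$\left(-6244 - 14514\right) + Q = \left(-6244 - 14514\right) + \frac{3940}{3} = -20758 + \frac{3940}{3} = - \frac{58334}{3}$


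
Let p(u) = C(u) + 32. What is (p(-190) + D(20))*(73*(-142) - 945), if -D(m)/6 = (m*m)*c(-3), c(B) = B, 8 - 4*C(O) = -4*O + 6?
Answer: -159315435/2 ≈ -7.9658e+7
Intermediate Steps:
C(O) = 1/2 + O (C(O) = 2 - (-4*O + 6)/4 = 2 - (6 - 4*O)/4 = 2 + (-3/2 + O) = 1/2 + O)
p(u) = 65/2 + u (p(u) = (1/2 + u) + 32 = 65/2 + u)
D(m) = 18*m**2 (D(m) = -6*m*m*(-3) = -6*m**2*(-3) = -(-18)*m**2 = 18*m**2)
(p(-190) + D(20))*(73*(-142) - 945) = ((65/2 - 190) + 18*20**2)*(73*(-142) - 945) = (-315/2 + 18*400)*(-10366 - 945) = (-315/2 + 7200)*(-11311) = (14085/2)*(-11311) = -159315435/2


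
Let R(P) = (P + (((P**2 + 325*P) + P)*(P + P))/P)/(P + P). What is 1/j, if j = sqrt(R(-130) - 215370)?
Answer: -I*sqrt(860694)/430347 ≈ -0.0021558*I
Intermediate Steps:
R(P) = (2*P**2 + 653*P)/(2*P) (R(P) = (P + ((P**2 + 326*P)*(2*P))/P)/((2*P)) = (P + (2*P*(P**2 + 326*P))/P)*(1/(2*P)) = (P + (2*P**2 + 652*P))*(1/(2*P)) = (2*P**2 + 653*P)*(1/(2*P)) = (2*P**2 + 653*P)/(2*P))
j = I*sqrt(860694)/2 (j = sqrt((653/2 - 130) - 215370) = sqrt(393/2 - 215370) = sqrt(-430347/2) = I*sqrt(860694)/2 ≈ 463.87*I)
1/j = 1/(I*sqrt(860694)/2) = -I*sqrt(860694)/430347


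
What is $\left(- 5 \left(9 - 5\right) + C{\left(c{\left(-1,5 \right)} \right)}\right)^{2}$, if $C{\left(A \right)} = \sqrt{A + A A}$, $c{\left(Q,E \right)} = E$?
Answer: $\left(-20 + \sqrt{30}\right)^{2} \approx 210.91$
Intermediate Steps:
$C{\left(A \right)} = \sqrt{A + A^{2}}$
$\left(- 5 \left(9 - 5\right) + C{\left(c{\left(-1,5 \right)} \right)}\right)^{2} = \left(- 5 \left(9 - 5\right) + \sqrt{5 \left(1 + 5\right)}\right)^{2} = \left(\left(-5\right) 4 + \sqrt{5 \cdot 6}\right)^{2} = \left(-20 + \sqrt{30}\right)^{2}$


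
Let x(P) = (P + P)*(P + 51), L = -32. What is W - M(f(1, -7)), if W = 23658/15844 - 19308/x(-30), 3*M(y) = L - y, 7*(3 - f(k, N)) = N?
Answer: 23970263/831810 ≈ 28.817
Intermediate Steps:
x(P) = 2*P*(51 + P) (x(P) = (2*P)*(51 + P) = 2*P*(51 + P))
f(k, N) = 3 - N/7
M(y) = -32/3 - y/3 (M(y) = (-32 - y)/3 = -32/3 - y/3)
W = 13988543/831810 (W = 23658/15844 - 19308*(-1/(60*(51 - 30))) = 23658*(1/15844) - 19308/(2*(-30)*21) = 11829/7922 - 19308/(-1260) = 11829/7922 - 19308*(-1/1260) = 11829/7922 + 1609/105 = 13988543/831810 ≈ 16.817)
W - M(f(1, -7)) = 13988543/831810 - (-32/3 - (3 - ⅐*(-7))/3) = 13988543/831810 - (-32/3 - (3 + 1)/3) = 13988543/831810 - (-32/3 - ⅓*4) = 13988543/831810 - (-32/3 - 4/3) = 13988543/831810 - 1*(-12) = 13988543/831810 + 12 = 23970263/831810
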